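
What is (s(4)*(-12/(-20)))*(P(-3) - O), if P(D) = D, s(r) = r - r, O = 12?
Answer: 0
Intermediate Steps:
s(r) = 0
(s(4)*(-12/(-20)))*(P(-3) - O) = (0*(-12/(-20)))*(-3 - 1*12) = (0*(-12*(-1/20)))*(-3 - 12) = (0*(⅗))*(-15) = 0*(-15) = 0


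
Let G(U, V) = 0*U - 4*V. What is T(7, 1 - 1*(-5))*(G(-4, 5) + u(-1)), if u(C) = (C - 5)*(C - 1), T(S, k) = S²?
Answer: -392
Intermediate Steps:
G(U, V) = -4*V (G(U, V) = 0 - 4*V = -4*V)
u(C) = (-1 + C)*(-5 + C) (u(C) = (-5 + C)*(-1 + C) = (-1 + C)*(-5 + C))
T(7, 1 - 1*(-5))*(G(-4, 5) + u(-1)) = 7²*(-4*5 + (5 + (-1)² - 6*(-1))) = 49*(-20 + (5 + 1 + 6)) = 49*(-20 + 12) = 49*(-8) = -392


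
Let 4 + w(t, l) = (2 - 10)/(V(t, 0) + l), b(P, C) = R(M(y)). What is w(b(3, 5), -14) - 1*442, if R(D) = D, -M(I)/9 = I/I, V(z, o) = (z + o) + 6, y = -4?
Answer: -7574/17 ≈ -445.53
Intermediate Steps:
V(z, o) = 6 + o + z (V(z, o) = (o + z) + 6 = 6 + o + z)
M(I) = -9 (M(I) = -9*I/I = -9*1 = -9)
b(P, C) = -9
w(t, l) = -4 - 8/(6 + l + t) (w(t, l) = -4 + (2 - 10)/((6 + 0 + t) + l) = -4 - 8/((6 + t) + l) = -4 - 8/(6 + l + t))
w(b(3, 5), -14) - 1*442 = 4*(-8 - 1*(-14) - 1*(-9))/(6 - 14 - 9) - 1*442 = 4*(-8 + 14 + 9)/(-17) - 442 = 4*(-1/17)*15 - 442 = -60/17 - 442 = -7574/17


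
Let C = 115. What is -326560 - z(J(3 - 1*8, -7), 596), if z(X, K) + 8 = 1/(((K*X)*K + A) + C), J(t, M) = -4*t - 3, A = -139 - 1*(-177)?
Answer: -1971990381401/6038825 ≈ -3.2655e+5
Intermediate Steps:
A = 38 (A = -139 + 177 = 38)
J(t, M) = -3 - 4*t
z(X, K) = -8 + 1/(153 + X*K**2) (z(X, K) = -8 + 1/(((K*X)*K + 38) + 115) = -8 + 1/((X*K**2 + 38) + 115) = -8 + 1/((38 + X*K**2) + 115) = -8 + 1/(153 + X*K**2))
-326560 - z(J(3 - 1*8, -7), 596) = -326560 - (-1223 - 8*(-3 - 4*(3 - 1*8))*596**2)/(153 + (-3 - 4*(3 - 1*8))*596**2) = -326560 - (-1223 - 8*(-3 - 4*(3 - 8))*355216)/(153 + (-3 - 4*(3 - 8))*355216) = -326560 - (-1223 - 8*(-3 - 4*(-5))*355216)/(153 + (-3 - 4*(-5))*355216) = -326560 - (-1223 - 8*(-3 + 20)*355216)/(153 + (-3 + 20)*355216) = -326560 - (-1223 - 8*17*355216)/(153 + 17*355216) = -326560 - (-1223 - 48309376)/(153 + 6038672) = -326560 - (-48310599)/6038825 = -326560 - 1*(-48310599/6038825) = -326560 + 48310599/6038825 = -1971990381401/6038825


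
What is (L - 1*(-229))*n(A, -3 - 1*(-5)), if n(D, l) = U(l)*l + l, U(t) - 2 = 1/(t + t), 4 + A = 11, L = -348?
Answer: -1547/2 ≈ -773.50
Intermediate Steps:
A = 7 (A = -4 + 11 = 7)
U(t) = 2 + 1/(2*t) (U(t) = 2 + 1/(t + t) = 2 + 1/(2*t))
n(D, l) = l + l*(2 + 1/(2*l)) (n(D, l) = (2 + 1/(2*l))*l + l = l*(2 + 1/(2*l)) + l = l + l*(2 + 1/(2*l)))
(L - 1*(-229))*n(A, -3 - 1*(-5)) = (-348 - 1*(-229))*(1/2 + 3*(-3 - 1*(-5))) = (-348 + 229)*(1/2 + 3*(-3 + 5)) = -119*(1/2 + 3*2) = -119*(1/2 + 6) = -119*13/2 = -1547/2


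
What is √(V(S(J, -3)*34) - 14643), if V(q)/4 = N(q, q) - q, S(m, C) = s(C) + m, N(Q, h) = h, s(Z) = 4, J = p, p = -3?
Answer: 3*I*√1627 ≈ 121.01*I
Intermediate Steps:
J = -3
S(m, C) = 4 + m
V(q) = 0 (V(q) = 4*(q - q) = 4*0 = 0)
√(V(S(J, -3)*34) - 14643) = √(0 - 14643) = √(-14643) = 3*I*√1627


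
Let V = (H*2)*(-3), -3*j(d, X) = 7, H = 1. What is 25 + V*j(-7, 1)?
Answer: 39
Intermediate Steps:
j(d, X) = -7/3 (j(d, X) = -1/3*7 = -7/3)
V = -6 (V = (1*2)*(-3) = 2*(-3) = -6)
25 + V*j(-7, 1) = 25 - 6*(-7/3) = 25 + 14 = 39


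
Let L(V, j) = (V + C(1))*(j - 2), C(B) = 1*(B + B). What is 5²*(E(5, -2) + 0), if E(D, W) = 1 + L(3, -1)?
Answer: -350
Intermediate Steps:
C(B) = 2*B (C(B) = 1*(2*B) = 2*B)
L(V, j) = (-2 + j)*(2 + V) (L(V, j) = (V + 2*1)*(j - 2) = (V + 2)*(-2 + j) = (2 + V)*(-2 + j) = (-2 + j)*(2 + V))
E(D, W) = -14 (E(D, W) = 1 + (-4 - 2*3 + 2*(-1) + 3*(-1)) = 1 + (-4 - 6 - 2 - 3) = 1 - 15 = -14)
5²*(E(5, -2) + 0) = 5²*(-14 + 0) = 25*(-14) = -350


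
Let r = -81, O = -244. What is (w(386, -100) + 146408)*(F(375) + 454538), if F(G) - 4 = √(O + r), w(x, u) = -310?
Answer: 66407677116 + 730490*I*√13 ≈ 6.6408e+10 + 2.6338e+6*I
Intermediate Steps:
F(G) = 4 + 5*I*√13 (F(G) = 4 + √(-244 - 81) = 4 + √(-325) = 4 + 5*I*√13)
(w(386, -100) + 146408)*(F(375) + 454538) = (-310 + 146408)*((4 + 5*I*√13) + 454538) = 146098*(454542 + 5*I*√13) = 66407677116 + 730490*I*√13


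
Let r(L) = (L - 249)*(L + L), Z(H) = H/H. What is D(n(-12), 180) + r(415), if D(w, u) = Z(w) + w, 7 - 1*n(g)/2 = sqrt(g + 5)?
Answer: 137795 - 2*I*sqrt(7) ≈ 1.378e+5 - 5.2915*I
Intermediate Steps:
Z(H) = 1
n(g) = 14 - 2*sqrt(5 + g) (n(g) = 14 - 2*sqrt(g + 5) = 14 - 2*sqrt(5 + g))
D(w, u) = 1 + w
r(L) = 2*L*(-249 + L) (r(L) = (-249 + L)*(2*L) = 2*L*(-249 + L))
D(n(-12), 180) + r(415) = (1 + (14 - 2*sqrt(5 - 12))) + 2*415*(-249 + 415) = (1 + (14 - 2*I*sqrt(7))) + 2*415*166 = (1 + (14 - 2*I*sqrt(7))) + 137780 = (15 - 2*I*sqrt(7)) + 137780 = 137795 - 2*I*sqrt(7)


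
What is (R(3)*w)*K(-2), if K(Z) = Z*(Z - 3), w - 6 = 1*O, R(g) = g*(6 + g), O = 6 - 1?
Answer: 2970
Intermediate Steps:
O = 5
w = 11 (w = 6 + 1*5 = 6 + 5 = 11)
K(Z) = Z*(-3 + Z)
(R(3)*w)*K(-2) = ((3*(6 + 3))*11)*(-2*(-3 - 2)) = ((3*9)*11)*(-2*(-5)) = (27*11)*10 = 297*10 = 2970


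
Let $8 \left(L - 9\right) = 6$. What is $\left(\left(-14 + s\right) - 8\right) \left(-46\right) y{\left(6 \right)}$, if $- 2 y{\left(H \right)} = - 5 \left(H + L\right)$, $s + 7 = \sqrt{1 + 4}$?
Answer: $\frac{210105}{4} - \frac{7245 \sqrt{5}}{4} \approx 48476.0$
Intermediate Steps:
$L = \frac{39}{4}$ ($L = 9 + \frac{1}{8} \cdot 6 = 9 + \frac{3}{4} = \frac{39}{4} \approx 9.75$)
$s = -7 + \sqrt{5}$ ($s = -7 + \sqrt{1 + 4} = -7 + \sqrt{5} \approx -4.7639$)
$y{\left(H \right)} = \frac{195}{8} + \frac{5 H}{2}$ ($y{\left(H \right)} = - \frac{\left(-5\right) \left(H + \frac{39}{4}\right)}{2} = - \frac{\left(-5\right) \left(\frac{39}{4} + H\right)}{2} = - \frac{- \frac{195}{4} - 5 H}{2} = \frac{195}{8} + \frac{5 H}{2}$)
$\left(\left(-14 + s\right) - 8\right) \left(-46\right) y{\left(6 \right)} = \left(\left(-14 - \left(7 - \sqrt{5}\right)\right) - 8\right) \left(-46\right) \left(\frac{195}{8} + \frac{5}{2} \cdot 6\right) = \left(\left(-21 + \sqrt{5}\right) - 8\right) \left(-46\right) \left(\frac{195}{8} + 15\right) = \left(-29 + \sqrt{5}\right) \left(-46\right) \frac{315}{8} = \left(1334 - 46 \sqrt{5}\right) \frac{315}{8} = \frac{210105}{4} - \frac{7245 \sqrt{5}}{4}$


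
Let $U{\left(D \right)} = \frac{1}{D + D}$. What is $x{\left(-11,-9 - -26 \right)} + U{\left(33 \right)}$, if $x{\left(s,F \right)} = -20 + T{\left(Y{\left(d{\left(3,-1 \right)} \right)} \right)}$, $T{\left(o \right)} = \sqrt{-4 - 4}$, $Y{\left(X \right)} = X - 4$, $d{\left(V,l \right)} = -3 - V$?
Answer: $- \frac{1319}{66} + 2 i \sqrt{2} \approx -19.985 + 2.8284 i$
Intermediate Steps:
$Y{\left(X \right)} = -4 + X$
$T{\left(o \right)} = 2 i \sqrt{2}$ ($T{\left(o \right)} = \sqrt{-8} = 2 i \sqrt{2}$)
$x{\left(s,F \right)} = -20 + 2 i \sqrt{2}$
$U{\left(D \right)} = \frac{1}{2 D}$
$x{\left(-11,-9 - -26 \right)} + U{\left(33 \right)} = \left(-20 + 2 i \sqrt{2}\right) + \frac{1}{2 \cdot 33} = \left(-20 + 2 i \sqrt{2}\right) + \frac{1}{2} \cdot \frac{1}{33} = \left(-20 + 2 i \sqrt{2}\right) + \frac{1}{66} = - \frac{1319}{66} + 2 i \sqrt{2}$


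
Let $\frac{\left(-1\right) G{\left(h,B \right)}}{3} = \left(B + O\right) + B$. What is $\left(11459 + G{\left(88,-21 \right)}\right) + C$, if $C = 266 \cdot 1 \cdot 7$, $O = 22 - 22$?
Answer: $13447$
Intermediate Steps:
$O = 0$ ($O = 22 - 22 = 0$)
$C = 1862$ ($C = 266 \cdot 7 = 1862$)
$G{\left(h,B \right)} = - 6 B$ ($G{\left(h,B \right)} = - 3 \left(\left(B + 0\right) + B\right) = - 3 \left(B + B\right) = - 3 \cdot 2 B = - 6 B$)
$\left(11459 + G{\left(88,-21 \right)}\right) + C = \left(11459 - -126\right) + 1862 = \left(11459 + 126\right) + 1862 = 11585 + 1862 = 13447$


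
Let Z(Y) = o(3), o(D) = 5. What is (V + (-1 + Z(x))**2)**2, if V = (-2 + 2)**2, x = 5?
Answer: 256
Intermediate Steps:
Z(Y) = 5
V = 0 (V = 0**2 = 0)
(V + (-1 + Z(x))**2)**2 = (0 + (-1 + 5)**2)**2 = (0 + 4**2)**2 = (0 + 16)**2 = 16**2 = 256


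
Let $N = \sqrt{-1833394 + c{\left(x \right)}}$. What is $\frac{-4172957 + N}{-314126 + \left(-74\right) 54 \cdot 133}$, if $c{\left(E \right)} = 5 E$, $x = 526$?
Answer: $\frac{4172957}{845594} - \frac{i \sqrt{457691}}{422797} \approx 4.9349 - 0.0016001 i$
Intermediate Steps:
$N = 2 i \sqrt{457691}$ ($N = \sqrt{-1833394 + 5 \cdot 526} = \sqrt{-1833394 + 2630} = \sqrt{-1830764} = 2 i \sqrt{457691} \approx 1353.1 i$)
$\frac{-4172957 + N}{-314126 + \left(-74\right) 54 \cdot 133} = \frac{-4172957 + 2 i \sqrt{457691}}{-314126 + \left(-74\right) 54 \cdot 133} = \frac{-4172957 + 2 i \sqrt{457691}}{-314126 - 531468} = \frac{-4172957 + 2 i \sqrt{457691}}{-845594} = \left(-4172957 + 2 i \sqrt{457691}\right) \left(- \frac{1}{845594}\right) = \frac{4172957}{845594} - \frac{i \sqrt{457691}}{422797}$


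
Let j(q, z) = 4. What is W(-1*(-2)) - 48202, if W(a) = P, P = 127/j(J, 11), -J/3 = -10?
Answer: -192681/4 ≈ -48170.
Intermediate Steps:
J = 30 (J = -3*(-10) = 30)
P = 127/4 ≈ 31.750
W(a) = 127/4
W(-1*(-2)) - 48202 = 127/4 - 48202 = -192681/4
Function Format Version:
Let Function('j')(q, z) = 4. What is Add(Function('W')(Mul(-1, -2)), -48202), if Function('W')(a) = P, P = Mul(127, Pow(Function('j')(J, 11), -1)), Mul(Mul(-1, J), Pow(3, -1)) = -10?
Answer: Rational(-192681, 4) ≈ -48170.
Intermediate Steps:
J = 30 (J = Mul(-3, -10) = 30)
P = Rational(127, 4) (P = Mul(127, Pow(4, -1)) = Mul(127, Rational(1, 4)) = Rational(127, 4) ≈ 31.750)
Function('W')(a) = Rational(127, 4)
Add(Function('W')(Mul(-1, -2)), -48202) = Add(Rational(127, 4), -48202) = Rational(-192681, 4)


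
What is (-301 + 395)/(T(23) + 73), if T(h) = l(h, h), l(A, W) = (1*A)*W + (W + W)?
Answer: 47/324 ≈ 0.14506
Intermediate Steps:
l(A, W) = 2*W + A*W (l(A, W) = A*W + 2*W = 2*W + A*W)
T(h) = h*(2 + h)
(-301 + 395)/(T(23) + 73) = (-301 + 395)/(23*(2 + 23) + 73) = 94/(23*25 + 73) = 94/(575 + 73) = 94/648 = 94*(1/648) = 47/324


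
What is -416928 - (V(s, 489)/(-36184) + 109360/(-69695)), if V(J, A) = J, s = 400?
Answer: -26285583506010/63046097 ≈ -4.1693e+5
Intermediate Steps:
-416928 - (V(s, 489)/(-36184) + 109360/(-69695)) = -416928 - (400/(-36184) + 109360/(-69695)) = -416928 - (400*(-1/36184) + 109360*(-1/69695)) = -416928 - (-50/4523 - 21872/13939) = -416928 - 1*(-99624006/63046097) = -416928 + 99624006/63046097 = -26285583506010/63046097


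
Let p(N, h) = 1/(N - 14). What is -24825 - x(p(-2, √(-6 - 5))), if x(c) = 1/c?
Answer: -24809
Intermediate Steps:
p(N, h) = 1/(-14 + N)
-24825 - x(p(-2, √(-6 - 5))) = -24825 - 1/(1/(-14 - 2)) = -24825 - 1/(1/(-16)) = -24825 - 1/(-1/16) = -24825 - 1*(-16) = -24825 + 16 = -24809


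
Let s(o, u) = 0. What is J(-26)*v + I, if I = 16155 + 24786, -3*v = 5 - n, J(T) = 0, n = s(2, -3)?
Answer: 40941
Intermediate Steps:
n = 0
v = -5/3 (v = -(5 - 1*0)/3 = -(5 + 0)/3 = -1/3*5 = -5/3 ≈ -1.6667)
I = 40941
J(-26)*v + I = 0*(-5/3) + 40941 = 0 + 40941 = 40941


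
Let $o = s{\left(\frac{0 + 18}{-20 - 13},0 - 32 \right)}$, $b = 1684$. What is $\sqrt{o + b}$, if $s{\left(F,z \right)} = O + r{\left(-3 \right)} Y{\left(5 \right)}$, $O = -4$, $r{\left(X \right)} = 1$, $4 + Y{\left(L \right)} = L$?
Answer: $41$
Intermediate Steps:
$Y{\left(L \right)} = -4 + L$
$s{\left(F,z \right)} = -3$ ($s{\left(F,z \right)} = -4 + 1 \left(-4 + 5\right) = -4 + 1 \cdot 1 = -4 + 1 = -3$)
$o = -3$
$\sqrt{o + b} = \sqrt{-3 + 1684} = \sqrt{1681} = 41$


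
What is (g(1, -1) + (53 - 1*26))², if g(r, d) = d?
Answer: 676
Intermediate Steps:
(g(1, -1) + (53 - 1*26))² = (-1 + (53 - 1*26))² = (-1 + (53 - 26))² = (-1 + 27)² = 26² = 676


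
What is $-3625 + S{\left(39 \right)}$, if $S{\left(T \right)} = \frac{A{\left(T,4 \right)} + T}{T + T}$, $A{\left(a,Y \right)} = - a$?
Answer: $-3625$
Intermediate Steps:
$S{\left(T \right)} = 0$ ($S{\left(T \right)} = \frac{- T + T}{T + T} = \frac{0}{2 T} = 0 \frac{1}{2 T} = 0$)
$-3625 + S{\left(39 \right)} = -3625 + 0 = -3625$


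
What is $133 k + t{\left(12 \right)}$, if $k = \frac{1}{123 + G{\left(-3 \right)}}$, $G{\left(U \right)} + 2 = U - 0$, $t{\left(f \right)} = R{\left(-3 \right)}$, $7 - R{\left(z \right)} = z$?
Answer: $\frac{1313}{118} \approx 11.127$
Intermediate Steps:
$R{\left(z \right)} = 7 - z$
$t{\left(f \right)} = 10$ ($t{\left(f \right)} = 7 - -3 = 7 + 3 = 10$)
$G{\left(U \right)} = -2 + U$ ($G{\left(U \right)} = -2 + \left(U - 0\right) = -2 + \left(U + 0\right) = -2 + U$)
$k = \frac{1}{118}$ ($k = \frac{1}{123 - 5} = \frac{1}{118} \approx 0.0084746$)
$133 k + t{\left(12 \right)} = 133 \cdot \frac{1}{118} + 10 = \frac{133}{118} + 10 = \frac{1313}{118}$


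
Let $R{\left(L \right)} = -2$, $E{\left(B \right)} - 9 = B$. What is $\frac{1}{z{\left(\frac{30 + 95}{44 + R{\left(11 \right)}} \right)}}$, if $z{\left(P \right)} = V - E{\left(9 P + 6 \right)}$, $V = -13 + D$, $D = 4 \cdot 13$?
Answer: $- \frac{14}{39} \approx -0.35897$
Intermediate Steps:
$E{\left(B \right)} = 9 + B$
$D = 52$
$V = 39$ ($V = -13 + 52 = 39$)
$z{\left(P \right)} = 24 - 9 P$ ($z{\left(P \right)} = 39 - \left(9 + \left(9 P + 6\right)\right) = 39 - \left(9 + \left(6 + 9 P\right)\right) = 39 - \left(15 + 9 P\right) = 24 - 9 P$)
$\frac{1}{z{\left(\frac{30 + 95}{44 + R{\left(11 \right)}} \right)}} = \frac{1}{24 - 9 \frac{30 + 95}{44 - 2}} = \frac{1}{24 - 9 \cdot \frac{125}{42}} = \frac{1}{24 - 9 \cdot 125 \cdot \frac{1}{42}} = \frac{1}{24 - \frac{375}{14}} = \frac{1}{- \frac{39}{14}} = - \frac{14}{39}$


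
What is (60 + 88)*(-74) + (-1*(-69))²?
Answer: -6191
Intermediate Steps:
(60 + 88)*(-74) + (-1*(-69))² = 148*(-74) + 69² = -10952 + 4761 = -6191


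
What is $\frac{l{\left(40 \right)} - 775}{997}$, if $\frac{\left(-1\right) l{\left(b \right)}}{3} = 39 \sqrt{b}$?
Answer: $- \frac{775}{997} - \frac{234 \sqrt{10}}{997} \approx -1.5195$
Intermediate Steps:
$l{\left(b \right)} = - 117 \sqrt{b}$ ($l{\left(b \right)} = - 3 \cdot 39 \sqrt{b} = - 117 \sqrt{b}$)
$\frac{l{\left(40 \right)} - 775}{997} = \frac{- 117 \sqrt{40} - 775}{997} = \frac{- 117 \cdot 2 \sqrt{10} - 775}{997} = \frac{- 234 \sqrt{10} - 775}{997} = \frac{-775 - 234 \sqrt{10}}{997} = - \frac{775}{997} - \frac{234 \sqrt{10}}{997}$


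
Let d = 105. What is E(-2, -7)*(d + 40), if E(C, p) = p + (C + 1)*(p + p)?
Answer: 1015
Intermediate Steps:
E(C, p) = p + 2*p*(1 + C) (E(C, p) = p + (1 + C)*(2*p) = p + 2*p*(1 + C))
E(-2, -7)*(d + 40) = (-7*(3 + 2*(-2)))*(105 + 40) = -7*(3 - 4)*145 = -7*(-1)*145 = 7*145 = 1015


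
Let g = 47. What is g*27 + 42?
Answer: 1311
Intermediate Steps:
g*27 + 42 = 47*27 + 42 = 1269 + 42 = 1311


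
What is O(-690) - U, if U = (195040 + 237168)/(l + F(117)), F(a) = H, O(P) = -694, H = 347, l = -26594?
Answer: -17783210/26247 ≈ -677.53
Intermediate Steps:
F(a) = 347
U = -432208/26247 (U = (195040 + 237168)/(-26594 + 347) = 432208/(-26247) = 432208*(-1/26247) = -432208/26247 ≈ -16.467)
O(-690) - U = -694 - 1*(-432208/26247) = -694 + 432208/26247 = -17783210/26247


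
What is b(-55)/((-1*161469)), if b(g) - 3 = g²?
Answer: -3028/161469 ≈ -0.018753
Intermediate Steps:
b(g) = 3 + g²
b(-55)/((-1*161469)) = (3 + (-55)²)/((-1*161469)) = (3 + 3025)/(-161469) = 3028*(-1/161469) = -3028/161469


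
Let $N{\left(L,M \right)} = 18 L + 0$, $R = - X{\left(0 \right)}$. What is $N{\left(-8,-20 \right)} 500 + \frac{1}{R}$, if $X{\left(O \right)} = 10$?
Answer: $- \frac{720001}{10} \approx -72000.0$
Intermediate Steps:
$R = -10$ ($R = \left(-1\right) 10 = -10$)
$N{\left(L,M \right)} = 18 L$
$N{\left(-8,-20 \right)} 500 + \frac{1}{R} = 18 \left(-8\right) 500 + \frac{1}{-10} = \left(-144\right) 500 - \frac{1}{10} = -72000 - \frac{1}{10} = - \frac{720001}{10}$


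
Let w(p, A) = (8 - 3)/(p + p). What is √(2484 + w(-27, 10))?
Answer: √804786/18 ≈ 49.839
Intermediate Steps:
w(p, A) = 5/(2*p) (w(p, A) = 5/((2*p)) = 5*(1/(2*p)) = 5/(2*p))
√(2484 + w(-27, 10)) = √(2484 + (5/2)/(-27)) = √(2484 + (5/2)*(-1/27)) = √(2484 - 5/54) = √(134131/54) = √804786/18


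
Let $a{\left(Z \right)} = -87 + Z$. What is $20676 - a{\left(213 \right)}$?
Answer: $20550$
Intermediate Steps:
$20676 - a{\left(213 \right)} = 20676 - \left(-87 + 213\right) = 20676 - 126 = 20550$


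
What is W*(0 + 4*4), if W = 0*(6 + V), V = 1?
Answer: 0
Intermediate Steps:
W = 0 (W = 0*(6 + 1) = 0*7 = 0)
W*(0 + 4*4) = 0*(0 + 4*4) = 0*(0 + 16) = 0*16 = 0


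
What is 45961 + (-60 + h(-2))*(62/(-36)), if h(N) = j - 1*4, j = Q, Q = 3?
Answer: 829189/18 ≈ 46066.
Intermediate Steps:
j = 3
h(N) = -1 (h(N) = 3 - 1*4 = 3 - 4 = -1)
45961 + (-60 + h(-2))*(62/(-36)) = 45961 + (-60 - 1)*(62/(-36)) = 45961 - 3782*(-1)/36 = 45961 - 61*(-31/18) = 45961 + 1891/18 = 829189/18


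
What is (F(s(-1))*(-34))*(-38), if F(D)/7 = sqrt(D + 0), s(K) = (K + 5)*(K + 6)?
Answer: 18088*sqrt(5) ≈ 40446.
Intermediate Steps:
s(K) = (5 + K)*(6 + K)
F(D) = 7*sqrt(D) (F(D) = 7*sqrt(D + 0) = 7*sqrt(D))
(F(s(-1))*(-34))*(-38) = ((7*sqrt(30 + (-1)**2 + 11*(-1)))*(-34))*(-38) = ((7*sqrt(30 + 1 - 11))*(-34))*(-38) = ((7*sqrt(20))*(-34))*(-38) = ((7*(2*sqrt(5)))*(-34))*(-38) = ((14*sqrt(5))*(-34))*(-38) = -476*sqrt(5)*(-38) = 18088*sqrt(5)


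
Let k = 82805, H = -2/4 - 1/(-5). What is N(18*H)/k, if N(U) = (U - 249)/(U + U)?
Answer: 212/745245 ≈ 0.00028447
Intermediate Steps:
H = -3/10 (H = -2*1/4 - 1*(-1/5) = -1/2 + 1/5 = -3/10 ≈ -0.30000)
N(U) = (-249 + U)/(2*U) (N(U) = (-249 + U)/((2*U)) = (-249 + U)*(1/(2*U)) = (-249 + U)/(2*U))
N(18*H)/k = ((-249 + 18*(-3/10))/(2*((18*(-3/10)))))/82805 = ((-249 - 27/5)/(2*(-27/5)))*(1/82805) = ((1/2)*(-5/27)*(-1272/5))*(1/82805) = (212/9)*(1/82805) = 212/745245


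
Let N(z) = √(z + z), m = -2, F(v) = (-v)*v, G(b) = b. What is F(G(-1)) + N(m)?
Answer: -1 + 2*I ≈ -1.0 + 2.0*I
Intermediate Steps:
F(v) = -v²
N(z) = √2*√z (N(z) = √(2*z) = √2*√z)
F(G(-1)) + N(m) = -1*(-1)² + √2*√(-2) = -1*1 + √2*(I*√2) = -1 + 2*I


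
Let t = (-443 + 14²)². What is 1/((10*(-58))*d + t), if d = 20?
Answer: 1/49409 ≈ 2.0239e-5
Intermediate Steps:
t = 61009 (t = (-443 + 196)² = (-247)² = 61009)
1/((10*(-58))*d + t) = 1/((10*(-58))*20 + 61009) = 1/(-580*20 + 61009) = 1/(-11600 + 61009) = 1/49409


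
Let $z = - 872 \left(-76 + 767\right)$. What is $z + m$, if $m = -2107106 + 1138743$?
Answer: $-1570915$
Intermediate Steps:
$z = -602552$ ($z = \left(-872\right) 691 = -602552$)
$m = -968363$
$z + m = -602552 - 968363 = -1570915$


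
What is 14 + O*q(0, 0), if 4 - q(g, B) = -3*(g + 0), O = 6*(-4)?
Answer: -82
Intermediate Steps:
O = -24
q(g, B) = 4 + 3*g (q(g, B) = 4 - (-3)*(g + 0) = 4 - (-3)*g = 4 + 3*g)
14 + O*q(0, 0) = 14 - 24*(4 + 3*0) = 14 - 24*(4 + 0) = 14 - 24*4 = 14 - 96 = -82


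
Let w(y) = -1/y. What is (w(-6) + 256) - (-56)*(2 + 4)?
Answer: 3553/6 ≈ 592.17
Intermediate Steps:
(w(-6) + 256) - (-56)*(2 + 4) = (-1/(-6) + 256) - (-56)*(2 + 4) = (-1*(-1/6) + 256) - (-56)*6 = (1/6 + 256) - 28*(-12) = 1537/6 + 336 = 3553/6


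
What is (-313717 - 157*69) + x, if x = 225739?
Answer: -98811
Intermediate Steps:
(-313717 - 157*69) + x = (-313717 - 157*69) + 225739 = (-313717 - 10833) + 225739 = -324550 + 225739 = -98811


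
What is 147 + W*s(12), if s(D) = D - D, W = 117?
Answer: 147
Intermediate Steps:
s(D) = 0
147 + W*s(12) = 147 + 117*0 = 147 + 0 = 147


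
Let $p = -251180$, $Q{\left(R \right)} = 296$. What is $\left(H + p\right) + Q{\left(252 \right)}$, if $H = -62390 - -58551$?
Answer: $-254723$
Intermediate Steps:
$H = -3839$ ($H = -62390 + 58551 = -3839$)
$\left(H + p\right) + Q{\left(252 \right)} = \left(-3839 - 251180\right) + 296 = -255019 + 296 = -254723$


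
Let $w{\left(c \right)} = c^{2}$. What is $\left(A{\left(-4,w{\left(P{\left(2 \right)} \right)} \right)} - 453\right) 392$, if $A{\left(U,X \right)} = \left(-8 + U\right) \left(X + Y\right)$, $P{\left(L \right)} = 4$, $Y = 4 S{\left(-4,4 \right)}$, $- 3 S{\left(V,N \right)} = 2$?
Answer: $-240296$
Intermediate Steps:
$S{\left(V,N \right)} = - \frac{2}{3}$ ($S{\left(V,N \right)} = \left(- \frac{1}{3}\right) 2 = - \frac{2}{3}$)
$Y = - \frac{8}{3}$ ($Y = 4 \left(- \frac{2}{3}\right) = - \frac{8}{3} \approx -2.6667$)
$A{\left(U,X \right)} = \left(-8 + U\right) \left(- \frac{8}{3} + X\right)$ ($A{\left(U,X \right)} = \left(-8 + U\right) \left(X - \frac{8}{3}\right) = \left(-8 + U\right) \left(- \frac{8}{3} + X\right)$)
$\left(A{\left(-4,w{\left(P{\left(2 \right)} \right)} \right)} - 453\right) 392 = \left(\left(\frac{64}{3} - 8 \cdot 4^{2} - - \frac{32}{3} - 4 \cdot 4^{2}\right) - 453\right) 392 = \left(\left(\frac{64}{3} - 128 + \frac{32}{3} - 64\right) - 453\right) 392 = \left(-160 - 453\right) 392 = \left(-613\right) 392 = -240296$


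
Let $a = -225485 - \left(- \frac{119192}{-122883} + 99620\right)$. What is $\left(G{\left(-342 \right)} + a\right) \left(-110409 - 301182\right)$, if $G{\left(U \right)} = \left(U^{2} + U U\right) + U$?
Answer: $\frac{1542951551201393}{40961} \approx 3.7669 \cdot 10^{10}$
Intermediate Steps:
$G{\left(U \right)} = U + 2 U^{2}$ ($G{\left(U \right)} = \left(U^{2} + U^{2}\right) + U = 2 U^{2} + U = U + 2 U^{2}$)
$a = - \frac{39949996907}{122883}$ ($a = -225485 - \left(\left(-119192\right) \left(- \frac{1}{122883}\right) + 99620\right) = -225485 - \left(\frac{119192}{122883} + 99620\right) = -225485 - \frac{12241723652}{122883} = - \frac{39949996907}{122883} \approx -3.2511 \cdot 10^{5}$)
$\left(G{\left(-342 \right)} + a\right) \left(-110409 - 301182\right) = \left(- 342 \left(1 + 2 \left(-342\right)\right) - \frac{39949996907}{122883}\right) \left(-110409 - 301182\right) = \left(- 342 \left(1 - 684\right) - \frac{39949996907}{122883}\right) \left(-411591\right) = \left(\left(-342\right) \left(-683\right) - \frac{39949996907}{122883}\right) \left(-411591\right) = \left(233586 - \frac{39949996907}{122883}\right) \left(-411591\right) = \left(- \frac{11246248469}{122883}\right) \left(-411591\right) = \frac{1542951551201393}{40961}$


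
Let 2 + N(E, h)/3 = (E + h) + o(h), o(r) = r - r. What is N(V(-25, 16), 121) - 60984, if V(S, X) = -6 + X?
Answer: -60597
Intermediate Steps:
o(r) = 0
N(E, h) = -6 + 3*E + 3*h (N(E, h) = -6 + 3*((E + h) + 0) = -6 + 3*(E + h) = -6 + (3*E + 3*h) = -6 + 3*E + 3*h)
N(V(-25, 16), 121) - 60984 = (-6 + 3*(-6 + 16) + 3*121) - 60984 = (-6 + 3*10 + 363) - 60984 = (-6 + 30 + 363) - 60984 = 387 - 60984 = -60597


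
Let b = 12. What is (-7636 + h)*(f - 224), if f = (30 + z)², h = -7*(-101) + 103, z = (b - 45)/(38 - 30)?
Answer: -97314869/32 ≈ -3.0411e+6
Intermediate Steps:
z = -33/8 (z = (12 - 45)/(38 - 30) = -33/8 ≈ -4.1250)
h = 810 (h = 707 + 103 = 810)
f = 42849/64 (f = (30 - 33/8)² = (207/8)² = 42849/64 ≈ 669.52)
(-7636 + h)*(f - 224) = (-7636 + 810)*(42849/64 - 224) = -6826*28513/64 = -97314869/32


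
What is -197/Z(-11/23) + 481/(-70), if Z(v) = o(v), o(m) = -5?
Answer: 2277/70 ≈ 32.529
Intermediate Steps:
Z(v) = -5
-197/Z(-11/23) + 481/(-70) = -197/(-5) + 481/(-70) = -197*(-⅕) + 481*(-1/70) = 197/5 - 481/70 = 2277/70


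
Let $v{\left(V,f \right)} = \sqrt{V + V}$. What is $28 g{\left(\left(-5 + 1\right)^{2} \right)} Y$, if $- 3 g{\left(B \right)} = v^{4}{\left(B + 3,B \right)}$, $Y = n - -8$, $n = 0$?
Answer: $- \frac{323456}{3} \approx -1.0782 \cdot 10^{5}$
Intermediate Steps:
$Y = 8$ ($Y = 0 - -8 = 0 + 8 = 8$)
$v{\left(V,f \right)} = \sqrt{2} \sqrt{V}$ ($v{\left(V,f \right)} = \sqrt{2 V} = \sqrt{2} \sqrt{V}$)
$g{\left(B \right)} = - \frac{4 \left(3 + B\right)^{2}}{3}$ ($g{\left(B \right)} = - \frac{\left(\sqrt{2} \sqrt{B + 3}\right)^{4}}{3} = - \frac{\left(\sqrt{2} \sqrt{3 + B}\right)^{4}}{3} = - \frac{4 \left(3 + B\right)^{2}}{3}$)
$28 g{\left(\left(-5 + 1\right)^{2} \right)} Y = 28 \left(- \frac{4 \left(3 + \left(-5 + 1\right)^{2}\right)^{2}}{3}\right) 8 = 28 \left(- \frac{4 \left(3 + \left(-4\right)^{2}\right)^{2}}{3}\right) 8 = 28 \left(- \frac{4 \left(3 + 16\right)^{2}}{3}\right) 8 = 28 \left(- \frac{4 \cdot 19^{2}}{3}\right) 8 = 28 \left(\left(- \frac{4}{3}\right) 361\right) 8 = 28 \left(- \frac{1444}{3}\right) 8 = \left(- \frac{40432}{3}\right) 8 = - \frac{323456}{3}$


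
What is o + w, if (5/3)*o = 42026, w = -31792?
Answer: -32882/5 ≈ -6576.4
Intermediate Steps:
o = 126078/5 (o = (⅗)*42026 = 126078/5 ≈ 25216.)
o + w = 126078/5 - 31792 = -32882/5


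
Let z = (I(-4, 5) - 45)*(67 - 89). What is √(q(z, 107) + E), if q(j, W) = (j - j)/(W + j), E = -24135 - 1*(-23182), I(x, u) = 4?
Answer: I*√953 ≈ 30.871*I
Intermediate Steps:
E = -953 (E = -24135 + 23182 = -953)
z = 902 (z = (4 - 45)*(67 - 89) = -41*(-22) = 902)
q(j, W) = 0 (q(j, W) = 0/(W + j) = 0)
√(q(z, 107) + E) = √(0 - 953) = √(-953) = I*√953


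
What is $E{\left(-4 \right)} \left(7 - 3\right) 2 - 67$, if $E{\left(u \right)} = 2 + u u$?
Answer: $77$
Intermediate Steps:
$E{\left(u \right)} = 2 + u^{2}$
$E{\left(-4 \right)} \left(7 - 3\right) 2 - 67 = \left(2 + \left(-4\right)^{2}\right) \left(7 - 3\right) 2 - 67 = \left(2 + 16\right) 4 \cdot 2 - 67 = 18 \cdot 8 - 67 = 144 - 67 = 77$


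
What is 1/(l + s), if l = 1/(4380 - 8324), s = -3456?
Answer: -3944/13630465 ≈ -0.00028935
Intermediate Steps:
l = -1/3944 (l = 1/(-3944) = -1/3944 ≈ -0.00025355)
1/(l + s) = 1/(-1/3944 - 3456) = 1/(-13630465/3944) = -3944/13630465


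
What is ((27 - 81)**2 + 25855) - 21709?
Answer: 7062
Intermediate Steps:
((27 - 81)**2 + 25855) - 21709 = ((-54)**2 + 25855) - 21709 = (2916 + 25855) - 21709 = 28771 - 21709 = 7062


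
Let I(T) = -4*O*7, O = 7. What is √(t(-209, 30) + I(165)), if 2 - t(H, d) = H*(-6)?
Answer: 2*I*√362 ≈ 38.053*I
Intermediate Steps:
t(H, d) = 2 + 6*H (t(H, d) = 2 - H*(-6) = 2 - (-6)*H = 2 + 6*H)
I(T) = -196 (I(T) = -4*7*7 = -28*7 = -196)
√(t(-209, 30) + I(165)) = √((2 + 6*(-209)) - 196) = √((2 - 1254) - 196) = √(-1252 - 196) = √(-1448) = 2*I*√362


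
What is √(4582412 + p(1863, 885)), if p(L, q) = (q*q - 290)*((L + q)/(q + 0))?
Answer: 20*√61034910/59 ≈ 2648.3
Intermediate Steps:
p(L, q) = (-290 + q²)*(L + q)/q (p(L, q) = (q² - 290)*((L + q)/q) = (-290 + q²)*((L + q)/q) = (-290 + q²)*(L + q)/q)
√(4582412 + p(1863, 885)) = √(4582412 + (-290 + 885² + 1863*885 - 290*1863/885)) = √(4582412 + (-290 + 783225 + 1648755 - 290*1863*1/885)) = √(4582412 + (-290 + 783225 + 1648755 - 36018/59)) = √(4582412 + 143433692/59) = √(413796000/59) = 20*√61034910/59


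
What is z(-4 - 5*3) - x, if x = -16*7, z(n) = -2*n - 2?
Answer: 148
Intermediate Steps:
z(n) = -2 - 2*n
x = -112
z(-4 - 5*3) - x = (-2 - 2*(-4 - 5*3)) - 1*(-112) = (-2 - 2*(-4 - 15)) + 112 = (-2 - 2*(-19)) + 112 = (-2 + 38) + 112 = 36 + 112 = 148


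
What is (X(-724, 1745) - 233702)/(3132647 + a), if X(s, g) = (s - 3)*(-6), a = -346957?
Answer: -22934/278569 ≈ -0.082328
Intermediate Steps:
X(s, g) = 18 - 6*s (X(s, g) = (-3 + s)*(-6) = 18 - 6*s)
(X(-724, 1745) - 233702)/(3132647 + a) = ((18 - 6*(-724)) - 233702)/(3132647 - 346957) = ((18 + 4344) - 233702)/2785690 = (4362 - 233702)*(1/2785690) = -229340*1/2785690 = -22934/278569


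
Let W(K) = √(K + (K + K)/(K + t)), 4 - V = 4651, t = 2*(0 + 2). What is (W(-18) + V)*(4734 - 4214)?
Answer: -2416440 + 3120*I*√21/7 ≈ -2.4164e+6 + 2042.5*I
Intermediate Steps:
t = 4 (t = 2*2 = 4)
V = -4647 (V = 4 - 1*4651 = 4 - 4651 = -4647)
W(K) = √(K + 2*K/(4 + K)) (W(K) = √(K + (K + K)/(K + 4)) = √(K + (2*K)/(4 + K)) = √(K + 2*K/(4 + K)))
(W(-18) + V)*(4734 - 4214) = (√(-18*(6 - 18)/(4 - 18)) - 4647)*(4734 - 4214) = (√(-18*(-12)/(-14)) - 4647)*520 = (√(-18*(-1/14)*(-12)) - 4647)*520 = (√(-108/7) - 4647)*520 = (6*I*√21/7 - 4647)*520 = (-4647 + 6*I*√21/7)*520 = -2416440 + 3120*I*√21/7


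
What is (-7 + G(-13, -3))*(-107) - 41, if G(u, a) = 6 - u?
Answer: -1325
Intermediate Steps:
(-7 + G(-13, -3))*(-107) - 41 = (-7 + (6 - 1*(-13)))*(-107) - 41 = (-7 + (6 + 13))*(-107) - 41 = (-7 + 19)*(-107) - 41 = 12*(-107) - 41 = -1284 - 41 = -1325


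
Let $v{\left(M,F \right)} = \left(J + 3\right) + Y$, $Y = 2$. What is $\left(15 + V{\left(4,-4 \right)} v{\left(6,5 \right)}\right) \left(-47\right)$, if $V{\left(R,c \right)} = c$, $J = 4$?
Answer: $987$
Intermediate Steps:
$v{\left(M,F \right)} = 9$ ($v{\left(M,F \right)} = \left(4 + 3\right) + 2 = 7 + 2 = 9$)
$\left(15 + V{\left(4,-4 \right)} v{\left(6,5 \right)}\right) \left(-47\right) = \left(15 - 36\right) \left(-47\right) = \left(-21\right) \left(-47\right) = 987$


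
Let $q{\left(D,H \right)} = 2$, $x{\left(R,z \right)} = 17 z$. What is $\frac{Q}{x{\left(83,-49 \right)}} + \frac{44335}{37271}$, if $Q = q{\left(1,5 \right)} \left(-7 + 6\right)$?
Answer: $\frac{37005597}{31046743} \approx 1.1919$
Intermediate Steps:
$Q = -2$ ($Q = 2 \left(-7 + 6\right) = 2 \left(-1\right) = -2$)
$\frac{Q}{x{\left(83,-49 \right)}} + \frac{44335}{37271} = - \frac{2}{17 \left(-49\right)} + \frac{44335}{37271} = - \frac{2}{-833} + 44335 \cdot \frac{1}{37271} = \left(-2\right) \left(- \frac{1}{833}\right) + \frac{44335}{37271} = \frac{2}{833} + \frac{44335}{37271} = \frac{37005597}{31046743}$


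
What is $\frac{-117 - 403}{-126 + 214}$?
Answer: $- \frac{65}{11} \approx -5.9091$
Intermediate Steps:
$\frac{-117 - 403}{-126 + 214} = - \frac{520}{88} = \left(-520\right) \frac{1}{88} = - \frac{65}{11}$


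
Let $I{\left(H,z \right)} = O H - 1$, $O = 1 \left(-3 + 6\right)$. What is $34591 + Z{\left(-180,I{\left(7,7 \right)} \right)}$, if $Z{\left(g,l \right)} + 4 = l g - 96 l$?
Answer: $29067$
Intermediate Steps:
$O = 3$ ($O = 1 \cdot 3 = 3$)
$I{\left(H,z \right)} = -1 + 3 H$ ($I{\left(H,z \right)} = 3 H - 1 = -1 + 3 H$)
$Z{\left(g,l \right)} = -4 - 96 l + g l$ ($Z{\left(g,l \right)} = -4 + \left(l g - 96 l\right) = -4 + \left(g l - 96 l\right) = -4 + \left(- 96 l + g l\right) = -4 - 96 l + g l$)
$34591 + Z{\left(-180,I{\left(7,7 \right)} \right)} = 34591 - \left(4 + 276 \left(-1 + 3 \cdot 7\right)\right) = 34591 - \left(4 + 276 \left(-1 + 21\right)\right) = 34591 - 5524 = 29067$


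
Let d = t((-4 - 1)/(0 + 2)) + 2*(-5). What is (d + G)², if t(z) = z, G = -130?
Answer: 81225/4 ≈ 20306.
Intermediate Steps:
d = -25/2 (d = (-4 - 1)/(0 + 2) + 2*(-5) = -5/2 - 10 = -25/2 ≈ -12.500)
(d + G)² = (-25/2 - 130)² = (-285/2)² = 81225/4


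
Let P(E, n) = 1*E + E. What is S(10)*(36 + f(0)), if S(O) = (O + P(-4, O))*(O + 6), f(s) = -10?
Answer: 832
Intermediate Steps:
P(E, n) = 2*E (P(E, n) = E + E = 2*E)
S(O) = (-8 + O)*(6 + O) (S(O) = (O + 2*(-4))*(O + 6) = (O - 8)*(6 + O) = (-8 + O)*(6 + O))
S(10)*(36 + f(0)) = (-48 + 10² - 2*10)*(36 - 10) = (-48 + 100 - 20)*26 = 32*26 = 832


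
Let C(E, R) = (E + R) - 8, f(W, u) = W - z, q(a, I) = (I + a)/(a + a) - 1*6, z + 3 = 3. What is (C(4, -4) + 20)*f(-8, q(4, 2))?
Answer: -96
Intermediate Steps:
z = 0 (z = -3 + 3 = 0)
q(a, I) = -6 + (I + a)/(2*a) (q(a, I) = (I + a)/((2*a)) - 6 = (I + a)*(1/(2*a)) - 6 = (I + a)/(2*a) - 6 = -6 + (I + a)/(2*a))
f(W, u) = W (f(W, u) = W - 1*0 = W + 0 = W)
C(E, R) = -8 + E + R
(C(4, -4) + 20)*f(-8, q(4, 2)) = ((-8 + 4 - 4) + 20)*(-8) = (-8 + 20)*(-8) = 12*(-8) = -96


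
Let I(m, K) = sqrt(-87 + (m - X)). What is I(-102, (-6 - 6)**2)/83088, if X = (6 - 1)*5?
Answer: I*sqrt(214)/83088 ≈ 0.00017606*I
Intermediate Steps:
X = 25 (X = 5*5 = 25)
I(m, K) = sqrt(-112 + m) (I(m, K) = sqrt(-87 + (m - 1*25)) = sqrt(-87 + (m - 25)) = sqrt(-87 + (-25 + m)) = sqrt(-112 + m))
I(-102, (-6 - 6)**2)/83088 = sqrt(-112 - 102)/83088 = sqrt(-214)*(1/83088) = (I*sqrt(214))*(1/83088) = I*sqrt(214)/83088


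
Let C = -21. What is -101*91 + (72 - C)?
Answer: -9098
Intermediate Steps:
-101*91 + (72 - C) = -101*91 + (72 - 1*(-21)) = -9191 + (72 + 21) = -9191 + 93 = -9098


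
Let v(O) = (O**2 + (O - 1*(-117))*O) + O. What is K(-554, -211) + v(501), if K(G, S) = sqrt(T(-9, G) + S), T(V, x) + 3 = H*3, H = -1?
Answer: 561120 + I*sqrt(217) ≈ 5.6112e+5 + 14.731*I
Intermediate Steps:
v(O) = O + O**2 + O*(117 + O) (v(O) = (O**2 + (O + 117)*O) + O = (O**2 + (117 + O)*O) + O = (O**2 + O*(117 + O)) + O = O + O**2 + O*(117 + O))
T(V, x) = -6 (T(V, x) = -3 - 1*3 = -3 - 3 = -6)
K(G, S) = sqrt(-6 + S)
K(-554, -211) + v(501) = sqrt(-6 - 211) + 2*501*(59 + 501) = sqrt(-217) + 2*501*560 = I*sqrt(217) + 561120 = 561120 + I*sqrt(217)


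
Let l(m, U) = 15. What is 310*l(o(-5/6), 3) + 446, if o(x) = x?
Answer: 5096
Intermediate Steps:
310*l(o(-5/6), 3) + 446 = 310*15 + 446 = 4650 + 446 = 5096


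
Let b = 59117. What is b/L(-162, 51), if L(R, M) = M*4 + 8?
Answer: 59117/212 ≈ 278.85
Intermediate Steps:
L(R, M) = 8 + 4*M (L(R, M) = 4*M + 8 = 8 + 4*M)
b/L(-162, 51) = 59117/(8 + 4*51) = 59117/(8 + 204) = 59117/212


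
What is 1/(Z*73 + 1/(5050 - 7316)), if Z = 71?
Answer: 2266/11744677 ≈ 0.00019294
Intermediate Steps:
1/(Z*73 + 1/(5050 - 7316)) = 1/(71*73 + 1/(5050 - 7316)) = 1/(5183 + 1/(-2266)) = 1/(5183 - 1/2266) = 1/(11744677/2266) = 2266/11744677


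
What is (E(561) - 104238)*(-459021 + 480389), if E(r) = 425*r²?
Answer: 2855879931816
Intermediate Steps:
(E(561) - 104238)*(-459021 + 480389) = (425*561² - 104238)*(-459021 + 480389) = (425*314721 - 104238)*21368 = (133756425 - 104238)*21368 = 133652187*21368 = 2855879931816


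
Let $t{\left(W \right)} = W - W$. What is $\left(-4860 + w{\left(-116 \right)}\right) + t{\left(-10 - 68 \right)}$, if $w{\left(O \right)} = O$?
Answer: $-4976$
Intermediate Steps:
$t{\left(W \right)} = 0$
$\left(-4860 + w{\left(-116 \right)}\right) + t{\left(-10 - 68 \right)} = \left(-4860 - 116\right) + 0 = -4976 + 0 = -4976$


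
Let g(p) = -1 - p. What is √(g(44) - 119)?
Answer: 2*I*√41 ≈ 12.806*I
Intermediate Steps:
√(g(44) - 119) = √((-1 - 1*44) - 119) = √((-1 - 44) - 119) = √(-45 - 119) = √(-164) = 2*I*√41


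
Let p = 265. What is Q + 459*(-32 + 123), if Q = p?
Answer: 42034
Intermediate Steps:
Q = 265
Q + 459*(-32 + 123) = 265 + 459*(-32 + 123) = 265 + 459*91 = 265 + 41769 = 42034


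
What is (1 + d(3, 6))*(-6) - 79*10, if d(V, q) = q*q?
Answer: -1012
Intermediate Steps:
d(V, q) = q²
(1 + d(3, 6))*(-6) - 79*10 = (1 + 6²)*(-6) - 79*10 = (1 + 36)*(-6) - 790 = 37*(-6) - 790 = -222 - 790 = -1012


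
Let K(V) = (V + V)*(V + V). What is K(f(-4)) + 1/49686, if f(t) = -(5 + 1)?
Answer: 7154785/49686 ≈ 144.00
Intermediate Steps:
f(t) = -6 (f(t) = -1*6 = -6)
K(V) = 4*V² (K(V) = (2*V)*(2*V) = 4*V²)
K(f(-4)) + 1/49686 = 4*(-6)² + 1/49686 = 4*36 + 1/49686 = 144 + 1/49686 = 7154785/49686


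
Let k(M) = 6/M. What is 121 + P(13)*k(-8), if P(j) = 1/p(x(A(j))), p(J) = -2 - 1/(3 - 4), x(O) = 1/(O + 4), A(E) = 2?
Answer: 487/4 ≈ 121.75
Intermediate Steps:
x(O) = 1/(4 + O)
p(J) = -1 (p(J) = -2 - 1/(-1) = -2 - 1*(-1) = -2 + 1 = -1)
P(j) = -1 (P(j) = 1/(-1) = -1)
121 + P(13)*k(-8) = 121 - 6/(-8) = 121 - 6*(-1)/8 = 121 - 1*(-3/4) = 121 + 3/4 = 487/4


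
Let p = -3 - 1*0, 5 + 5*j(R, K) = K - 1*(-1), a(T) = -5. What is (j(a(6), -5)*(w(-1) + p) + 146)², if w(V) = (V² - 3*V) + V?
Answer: 21316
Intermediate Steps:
w(V) = V² - 2*V
j(R, K) = -⅘ + K/5 (j(R, K) = -1 + (K - 1*(-1))/5 = -1 + (K + 1)/5 = -1 + (1 + K)/5 = -1 + (⅕ + K/5) = -⅘ + K/5)
p = -3 (p = -3 + 0 = -3)
(j(a(6), -5)*(w(-1) + p) + 146)² = ((-⅘ + (⅕)*(-5))*(-(-2 - 1) - 3) + 146)² = ((-⅘ - 1)*(-1*(-3) - 3) + 146)² = (-9*(3 - 3)/5 + 146)² = (-9/5*0 + 146)² = (0 + 146)² = 146² = 21316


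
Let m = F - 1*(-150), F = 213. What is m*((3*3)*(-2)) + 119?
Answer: -6415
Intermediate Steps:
m = 363 (m = 213 - 1*(-150) = 213 + 150 = 363)
m*((3*3)*(-2)) + 119 = 363*((3*3)*(-2)) + 119 = 363*(9*(-2)) + 119 = 363*(-18) + 119 = -6534 + 119 = -6415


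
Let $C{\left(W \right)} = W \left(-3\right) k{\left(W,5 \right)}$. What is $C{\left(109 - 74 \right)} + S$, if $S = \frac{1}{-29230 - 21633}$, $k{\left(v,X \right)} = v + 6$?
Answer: $- \frac{218965216}{50863} \approx -4305.0$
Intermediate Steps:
$k{\left(v,X \right)} = 6 + v$
$S = - \frac{1}{50863}$ ($S = \frac{1}{-50863} = - \frac{1}{50863} \approx -1.9661 \cdot 10^{-5}$)
$C{\left(W \right)} = - 3 W \left(6 + W\right)$ ($C{\left(W \right)} = W \left(-3\right) \left(6 + W\right) = - 3 W \left(6 + W\right)$)
$C{\left(109 - 74 \right)} + S = - 3 \left(109 - 74\right) \left(6 + \left(109 - 74\right)\right) - \frac{1}{50863} = \left(-3\right) 35 \left(6 + 35\right) - \frac{1}{50863} = \left(-3\right) 35 \cdot 41 - \frac{1}{50863} = -4305 - \frac{1}{50863} = - \frac{218965216}{50863}$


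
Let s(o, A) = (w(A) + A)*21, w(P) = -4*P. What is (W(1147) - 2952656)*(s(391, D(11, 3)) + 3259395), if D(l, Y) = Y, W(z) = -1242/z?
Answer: -11037945379286844/1147 ≈ -9.6233e+12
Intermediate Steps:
s(o, A) = -63*A (s(o, A) = (-4*A + A)*21 = -3*A*21 = -63*A)
(W(1147) - 2952656)*(s(391, D(11, 3)) + 3259395) = (-1242/1147 - 2952656)*(-63*3 + 3259395) = (-1242*1/1147 - 2952656)*(-189 + 3259395) = (-1242/1147 - 2952656)*3259206 = -3386697674/1147*3259206 = -11037945379286844/1147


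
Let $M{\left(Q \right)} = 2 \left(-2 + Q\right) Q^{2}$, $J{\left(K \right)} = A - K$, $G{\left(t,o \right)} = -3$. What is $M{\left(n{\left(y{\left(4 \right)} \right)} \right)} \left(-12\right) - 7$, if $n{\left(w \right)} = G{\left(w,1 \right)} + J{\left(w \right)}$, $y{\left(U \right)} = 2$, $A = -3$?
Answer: $15353$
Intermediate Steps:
$J{\left(K \right)} = -3 - K$
$n{\left(w \right)} = -6 - w$ ($n{\left(w \right)} = -3 - \left(3 + w\right) = -6 - w$)
$M{\left(Q \right)} = Q^{2} \left(-4 + 2 Q\right)$ ($M{\left(Q \right)} = \left(-4 + 2 Q\right) Q^{2} = Q^{2} \left(-4 + 2 Q\right)$)
$M{\left(n{\left(y{\left(4 \right)} \right)} \right)} \left(-12\right) - 7 = 2 \left(-6 - 2\right)^{2} \left(-2 - 8\right) \left(-12\right) - 7 = 2 \left(-8\right)^{2} \left(-2 - 8\right) \left(-12\right) - 7 = 2 \cdot 64 \left(-10\right) \left(-12\right) - 7 = \left(-1280\right) \left(-12\right) - 7 = 15360 - 7 = 15353$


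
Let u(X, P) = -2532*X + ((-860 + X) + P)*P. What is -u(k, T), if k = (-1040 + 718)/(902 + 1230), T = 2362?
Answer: -1890950577/533 ≈ -3.5477e+6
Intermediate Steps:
k = -161/1066 (k = -322/2132 = -322*1/2132 = -161/1066 ≈ -0.15103)
u(X, P) = -2532*X + P*(-860 + P + X) (u(X, P) = -2532*X + (-860 + P + X)*P = -2532*X + P*(-860 + P + X))
-u(k, T) = -(2362**2 - 2532*(-161/1066) - 860*2362 + 2362*(-161/1066)) = -(5579044 + 203826/533 - 2031320 - 190141/533) = -1*1890950577/533 = -1890950577/533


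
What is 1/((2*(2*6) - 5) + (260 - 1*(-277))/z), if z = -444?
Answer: 148/2633 ≈ 0.056210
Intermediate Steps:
1/((2*(2*6) - 5) + (260 - 1*(-277))/z) = 1/((2*(2*6) - 5) + (260 - 1*(-277))/(-444)) = 1/((2*12 - 5) + (260 + 277)*(-1/444)) = 1/((24 - 5) + 537*(-1/444)) = 1/(19 - 179/148) = 1/(2633/148) = 148/2633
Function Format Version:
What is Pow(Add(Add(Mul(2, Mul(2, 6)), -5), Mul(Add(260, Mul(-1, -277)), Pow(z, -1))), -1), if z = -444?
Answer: Rational(148, 2633) ≈ 0.056210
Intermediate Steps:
Pow(Add(Add(Mul(2, Mul(2, 6)), -5), Mul(Add(260, Mul(-1, -277)), Pow(z, -1))), -1) = Pow(Add(Add(Mul(2, Mul(2, 6)), -5), Mul(Add(260, Mul(-1, -277)), Pow(-444, -1))), -1) = Pow(Add(Add(Mul(2, 12), -5), Mul(Add(260, 277), Rational(-1, 444))), -1) = Pow(Add(Add(24, -5), Mul(537, Rational(-1, 444))), -1) = Pow(Add(19, Rational(-179, 148)), -1) = Pow(Rational(2633, 148), -1) = Rational(148, 2633)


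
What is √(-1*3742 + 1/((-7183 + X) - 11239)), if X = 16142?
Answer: I*√4863103770/1140 ≈ 61.172*I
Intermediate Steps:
√(-1*3742 + 1/((-7183 + X) - 11239)) = √(-1*3742 + 1/((-7183 + 16142) - 11239)) = √(-3742 + 1/(8959 - 11239)) = √(-3742 + 1/(-2280)) = √(-3742 - 1/2280) = √(-8531761/2280) = I*√4863103770/1140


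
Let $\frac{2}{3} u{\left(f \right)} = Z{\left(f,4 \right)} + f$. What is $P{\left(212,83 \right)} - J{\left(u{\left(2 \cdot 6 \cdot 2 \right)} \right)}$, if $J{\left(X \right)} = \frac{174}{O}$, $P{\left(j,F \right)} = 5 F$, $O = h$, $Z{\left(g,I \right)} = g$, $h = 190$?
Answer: $\frac{39338}{95} \approx 414.08$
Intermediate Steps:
$O = 190$
$u{\left(f \right)} = 3 f$ ($u{\left(f \right)} = \frac{3 \left(f + f\right)}{2} = \frac{3 \cdot 2 f}{2} = 3 f$)
$J{\left(X \right)} = \frac{87}{95}$ ($J{\left(X \right)} = \frac{174}{190} = 174 \cdot \frac{1}{190} = \frac{87}{95}$)
$P{\left(212,83 \right)} - J{\left(u{\left(2 \cdot 6 \cdot 2 \right)} \right)} = 5 \cdot 83 - \frac{87}{95} = 415 - \frac{87}{95} = \frac{39338}{95}$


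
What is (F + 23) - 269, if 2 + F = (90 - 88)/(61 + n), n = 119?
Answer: -22319/90 ≈ -247.99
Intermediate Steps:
F = -179/90 (F = -2 + (90 - 88)/(61 + 119) = -2 + 2/180 = -2 + 2*(1/180) = -2 + 1/90 = -179/90 ≈ -1.9889)
(F + 23) - 269 = (-179/90 + 23) - 269 = 1891/90 - 269 = -22319/90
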